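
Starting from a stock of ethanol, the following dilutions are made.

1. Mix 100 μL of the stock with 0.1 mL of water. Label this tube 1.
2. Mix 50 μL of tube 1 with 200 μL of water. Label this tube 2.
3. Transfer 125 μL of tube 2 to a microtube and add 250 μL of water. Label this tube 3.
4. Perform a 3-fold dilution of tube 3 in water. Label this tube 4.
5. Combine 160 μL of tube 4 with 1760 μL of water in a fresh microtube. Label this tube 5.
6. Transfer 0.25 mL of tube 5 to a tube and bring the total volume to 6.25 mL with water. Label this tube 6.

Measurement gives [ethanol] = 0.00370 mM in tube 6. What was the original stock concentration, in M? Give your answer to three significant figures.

0.0999 M

Step 1: 100 μL + 0.1 mL = 200 μL total → factor 200/100 = 2
Step 2: 50 μL + 200 μL = 250 μL total → factor 250/50 = 5
Step 3: 125 μL + 250 μL = 375 μL total → factor 375/125 = 3
Step 4: 3-fold → factor 3
Step 5: 160 μL + 1760 μL = 1920 μL total → factor 1920/160 = 12
Step 6: 0.25 mL brought to 6.25 mL → factor 6.25/0.25 = 25
Overall dilution factor = 2 × 5 × 3 × 3 × 12 × 25 = 27000
Stock = 0.00370 mM × 27000 = 99.90 mM = 0.0999 M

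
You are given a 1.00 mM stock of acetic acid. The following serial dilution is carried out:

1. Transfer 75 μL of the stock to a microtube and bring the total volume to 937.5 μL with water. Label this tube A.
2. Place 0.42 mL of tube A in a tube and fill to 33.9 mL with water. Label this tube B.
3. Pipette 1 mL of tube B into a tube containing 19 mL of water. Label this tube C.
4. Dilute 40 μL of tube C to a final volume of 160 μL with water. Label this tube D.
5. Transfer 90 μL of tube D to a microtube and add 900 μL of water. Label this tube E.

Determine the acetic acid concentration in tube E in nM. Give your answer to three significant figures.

Step 1: 75 μL brought to 937.5 μL → factor 937.5/75 = 12.5
Step 2: 0.42 mL brought to 33.9 mL → factor 33.9/0.42 = 80.714
Step 3: 1 mL + 19 mL = 20 mL total → factor 20/1 = 20
Step 4: 40 μL brought to 160 μL → factor 160/40 = 4
Step 5: 90 μL + 900 μL = 990 μL total → factor 990/90 = 11
Overall dilution factor = 12.5 × 80.714 × 20 × 4 × 11 = 8.8786 × 10^5
Final = 1.00 mM / 8.8786 × 10^5 = 1.126 × 10^-6 mM = 1.13 nM

1.13 nM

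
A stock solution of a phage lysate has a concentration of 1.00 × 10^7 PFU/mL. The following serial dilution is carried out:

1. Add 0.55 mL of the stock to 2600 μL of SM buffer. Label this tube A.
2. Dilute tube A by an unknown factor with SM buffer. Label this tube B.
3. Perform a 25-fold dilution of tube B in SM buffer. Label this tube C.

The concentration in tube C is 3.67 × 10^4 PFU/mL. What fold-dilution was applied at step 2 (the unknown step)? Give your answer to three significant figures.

Step 1: 0.55 mL + 2600 μL = 3.15 mL total → factor 3.15/0.55 = 5.7273
Step 2: unknown factor x
Step 3: 25-fold → factor 25
Product of known-step factors = 143.18
Overall factor = 1.00 × 10^7 PFU/mL / (3.67 × 10^4 PFU/mL) = 272.48
x = 272.48 / 143.18 = 1.90

1.90-fold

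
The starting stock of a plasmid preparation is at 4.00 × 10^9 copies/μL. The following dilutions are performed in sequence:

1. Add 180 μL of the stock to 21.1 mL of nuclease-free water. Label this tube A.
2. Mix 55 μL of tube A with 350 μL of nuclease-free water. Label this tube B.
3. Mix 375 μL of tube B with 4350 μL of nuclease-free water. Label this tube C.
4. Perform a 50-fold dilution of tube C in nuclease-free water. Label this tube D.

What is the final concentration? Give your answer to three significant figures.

7.29 × 10^3 copies/μL

Step 1: 180 μL + 21.1 mL = 21280 μL total → factor 21280/180 = 118.22
Step 2: 55 μL + 350 μL = 405 μL total → factor 405/55 = 7.3636
Step 3: 375 μL + 4350 μL = 4725 μL total → factor 4725/375 = 12.6
Step 4: 50-fold → factor 50
Overall dilution factor = 118.22 × 7.3636 × 12.6 × 50 = 5.4844 × 10^5
Final = 4.00 × 10^9 copies/μL / 5.4844 × 10^5 = 7.29 × 10^3 copies/μL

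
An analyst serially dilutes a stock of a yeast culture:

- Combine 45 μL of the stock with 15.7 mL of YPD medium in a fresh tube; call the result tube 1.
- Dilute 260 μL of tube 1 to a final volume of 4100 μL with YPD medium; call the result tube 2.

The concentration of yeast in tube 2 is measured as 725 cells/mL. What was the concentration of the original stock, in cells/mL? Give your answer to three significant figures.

Step 1: 45 μL + 15.7 mL = 15745 μL total → factor 15745/45 = 349.89
Step 2: 260 μL brought to 4100 μL → factor 4100/260 = 15.769
Overall dilution factor = 349.89 × 15.769 = 5517.5
Stock = 725 cells/mL × 5517.5 = 4.00 × 10^6 cells/mL

4.00 × 10^6 cells/mL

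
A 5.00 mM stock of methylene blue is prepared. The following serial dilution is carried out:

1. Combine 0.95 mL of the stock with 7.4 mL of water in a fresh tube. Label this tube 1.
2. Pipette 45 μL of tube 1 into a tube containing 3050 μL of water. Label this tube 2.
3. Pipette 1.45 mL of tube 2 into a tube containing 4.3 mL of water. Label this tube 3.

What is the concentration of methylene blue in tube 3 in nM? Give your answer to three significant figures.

2.09 × 10^3 nM

Step 1: 0.95 mL + 7.4 mL = 8.35 mL total → factor 8.35/0.95 = 8.7895
Step 2: 45 μL + 3050 μL = 3095 μL total → factor 3095/45 = 68.778
Step 3: 1.45 mL + 4.3 mL = 5.75 mL total → factor 5.75/1.45 = 3.9655
Overall dilution factor = 8.7895 × 68.778 × 3.9655 = 2397.2
Final = 5.00 mM / 2397.2 = 0.002086 mM = 2.09 × 10^3 nM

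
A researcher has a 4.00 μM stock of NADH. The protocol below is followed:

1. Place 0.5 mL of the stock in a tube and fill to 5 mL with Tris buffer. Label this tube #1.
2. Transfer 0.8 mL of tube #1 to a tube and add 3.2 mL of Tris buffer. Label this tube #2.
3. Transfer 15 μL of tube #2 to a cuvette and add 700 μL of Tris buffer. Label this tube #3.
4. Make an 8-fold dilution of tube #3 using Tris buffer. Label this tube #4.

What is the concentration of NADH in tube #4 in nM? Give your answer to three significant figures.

0.210 nM

Step 1: 0.5 mL brought to 5 mL → factor 5/0.5 = 10
Step 2: 0.8 mL + 3.2 mL = 4 mL total → factor 4/0.8 = 5
Step 3: 15 μL + 700 μL = 715 μL total → factor 715/15 = 47.667
Step 4: 8-fold → factor 8
Overall dilution factor = 10 × 5 × 47.667 × 8 = 19067
Final = 4.00 μM / 19067 = 0.0002098 μM = 0.210 nM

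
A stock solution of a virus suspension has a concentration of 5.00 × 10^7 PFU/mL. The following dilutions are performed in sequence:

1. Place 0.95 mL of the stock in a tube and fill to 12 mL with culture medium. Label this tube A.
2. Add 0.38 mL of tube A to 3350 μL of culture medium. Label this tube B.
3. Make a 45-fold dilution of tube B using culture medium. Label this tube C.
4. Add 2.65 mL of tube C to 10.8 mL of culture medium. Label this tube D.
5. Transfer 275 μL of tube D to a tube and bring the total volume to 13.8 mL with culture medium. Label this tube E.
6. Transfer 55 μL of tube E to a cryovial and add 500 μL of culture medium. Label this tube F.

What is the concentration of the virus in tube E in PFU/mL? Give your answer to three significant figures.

35.2 PFU/mL

Step 1: 0.95 mL brought to 12 mL → factor 12/0.95 = 12.632
Step 2: 0.38 mL + 3350 μL = 3.73 mL total → factor 3.73/0.38 = 9.8158
Step 3: 45-fold → factor 45
Step 4: 2.65 mL + 10.8 mL = 13.45 mL total → factor 13.45/2.65 = 5.0755
Step 5: 275 μL brought to 13.8 mL → factor 13800/275 = 50.182
Dilution factor through tube E = 12.632 × 9.8158 × 45 × 5.0755 × 50.182 = 1.4211 × 10^6
[tube E] = 5.00 × 10^7 PFU/mL / 1.4211 × 10^6 = 35.2 PFU/mL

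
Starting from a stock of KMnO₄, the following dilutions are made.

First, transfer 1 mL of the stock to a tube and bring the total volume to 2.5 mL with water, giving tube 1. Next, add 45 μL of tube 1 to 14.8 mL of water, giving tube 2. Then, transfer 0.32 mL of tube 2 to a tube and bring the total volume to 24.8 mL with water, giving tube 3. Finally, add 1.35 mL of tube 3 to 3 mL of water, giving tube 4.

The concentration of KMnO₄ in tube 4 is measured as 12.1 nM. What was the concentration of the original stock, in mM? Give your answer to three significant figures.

Step 1: 1 mL brought to 2.5 mL → factor 2.5/1 = 2.5
Step 2: 45 μL + 14.8 mL = 14845 μL total → factor 14845/45 = 329.89
Step 3: 0.32 mL brought to 24.8 mL → factor 24.8/0.32 = 77.5
Step 4: 1.35 mL + 3 mL = 4.35 mL total → factor 4.35/1.35 = 3.2222
Overall dilution factor = 2.5 × 329.89 × 77.5 × 3.2222 = 2.0595 × 10^5
Stock = 12.1 nM × 2.0595 × 10^5 = 2.492 × 10^6 nM = 2.49 mM

2.49 mM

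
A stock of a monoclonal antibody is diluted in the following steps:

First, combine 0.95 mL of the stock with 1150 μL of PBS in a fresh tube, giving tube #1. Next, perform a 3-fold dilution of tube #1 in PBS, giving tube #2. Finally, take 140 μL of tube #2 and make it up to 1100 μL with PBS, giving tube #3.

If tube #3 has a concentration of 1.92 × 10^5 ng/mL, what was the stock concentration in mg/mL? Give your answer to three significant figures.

10.0 mg/mL

Step 1: 0.95 mL + 1150 μL = 2.1 mL total → factor 2.1/0.95 = 2.2105
Step 2: 3-fold → factor 3
Step 3: 140 μL brought to 1100 μL → factor 1100/140 = 7.8571
Overall dilution factor = 2.2105 × 3 × 7.8571 = 52.105
Stock = 1.92 × 10^5 ng/mL × 52.105 = 1.000 × 10^7 ng/mL = 10.0 mg/mL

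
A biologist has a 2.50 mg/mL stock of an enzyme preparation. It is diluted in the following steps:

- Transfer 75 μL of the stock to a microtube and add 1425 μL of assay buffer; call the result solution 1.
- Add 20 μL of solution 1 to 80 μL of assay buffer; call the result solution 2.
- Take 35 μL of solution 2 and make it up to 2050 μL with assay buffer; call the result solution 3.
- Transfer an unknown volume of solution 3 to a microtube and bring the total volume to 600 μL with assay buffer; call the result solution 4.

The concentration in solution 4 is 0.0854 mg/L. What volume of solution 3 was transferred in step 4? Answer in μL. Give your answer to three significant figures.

Step 1: 75 μL + 1425 μL = 1500 μL total → factor 1500/75 = 20
Step 2: 20 μL + 80 μL = 100 μL total → factor 100/20 = 5
Step 3: 35 μL brought to 2050 μL → factor 2050/35 = 58.571
Step 4: v brought to 600 μL → factor = 600 μL/v
Product of known-step factors = 5857.1
Overall factor = 2.50 mg/mL / (0.0854 mg/L) = 29274
Step-4 factor = 29274 / 5857.1 = 4.998
v = 600 μL / 4.998 = 120 μL

120 μL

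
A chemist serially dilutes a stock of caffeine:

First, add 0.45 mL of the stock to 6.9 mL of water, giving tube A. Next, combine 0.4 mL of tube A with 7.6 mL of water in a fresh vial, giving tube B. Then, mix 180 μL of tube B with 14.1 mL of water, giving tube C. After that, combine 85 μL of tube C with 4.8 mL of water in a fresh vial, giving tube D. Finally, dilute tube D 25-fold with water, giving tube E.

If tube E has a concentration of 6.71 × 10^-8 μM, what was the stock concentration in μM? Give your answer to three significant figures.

2.50 μM

Step 1: 0.45 mL + 6.9 mL = 7.35 mL total → factor 7.35/0.45 = 16.333
Step 2: 0.4 mL + 7.6 mL = 8 mL total → factor 8/0.4 = 20
Step 3: 180 μL + 14.1 mL = 14280 μL total → factor 14280/180 = 79.333
Step 4: 85 μL + 4.8 mL = 4885 μL total → factor 4885/85 = 57.471
Step 5: 25-fold → factor 25
Overall dilution factor = 16.333 × 20 × 79.333 × 57.471 × 25 = 3.7235 × 10^7
Stock = 6.71 × 10^-8 μM × 3.7235 × 10^7 = 2.50 μM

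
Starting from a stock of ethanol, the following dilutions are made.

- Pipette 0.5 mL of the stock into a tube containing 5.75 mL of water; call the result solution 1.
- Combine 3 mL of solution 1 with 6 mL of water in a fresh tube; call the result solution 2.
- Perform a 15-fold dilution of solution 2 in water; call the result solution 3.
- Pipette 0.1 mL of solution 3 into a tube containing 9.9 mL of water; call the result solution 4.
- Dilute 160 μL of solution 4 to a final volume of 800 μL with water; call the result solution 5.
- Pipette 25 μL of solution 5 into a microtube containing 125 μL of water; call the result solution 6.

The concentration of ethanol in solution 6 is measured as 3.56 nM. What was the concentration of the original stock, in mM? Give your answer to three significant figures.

Step 1: 0.5 mL + 5.75 mL = 6.25 mL total → factor 6.25/0.5 = 12.5
Step 2: 3 mL + 6 mL = 9 mL total → factor 9/3 = 3
Step 3: 15-fold → factor 15
Step 4: 0.1 mL + 9.9 mL = 10 mL total → factor 10/0.1 = 100
Step 5: 160 μL brought to 800 μL → factor 800/160 = 5
Step 6: 25 μL + 125 μL = 150 μL total → factor 150/25 = 6
Overall dilution factor = 12.5 × 3 × 15 × 100 × 5 × 6 = 1.6875 × 10^6
Stock = 3.56 nM × 1.6875 × 10^6 = 6.008 × 10^6 nM = 6.01 mM

6.01 mM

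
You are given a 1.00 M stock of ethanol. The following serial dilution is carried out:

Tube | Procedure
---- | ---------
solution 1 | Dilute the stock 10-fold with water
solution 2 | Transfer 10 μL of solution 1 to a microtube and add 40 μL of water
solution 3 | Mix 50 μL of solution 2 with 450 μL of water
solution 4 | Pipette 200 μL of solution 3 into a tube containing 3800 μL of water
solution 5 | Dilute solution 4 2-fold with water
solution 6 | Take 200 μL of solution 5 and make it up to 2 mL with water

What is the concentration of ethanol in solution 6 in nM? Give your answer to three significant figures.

Step 1: 10-fold → factor 10
Step 2: 10 μL + 40 μL = 50 μL total → factor 50/10 = 5
Step 3: 50 μL + 450 μL = 500 μL total → factor 500/50 = 10
Step 4: 200 μL + 3800 μL = 4000 μL total → factor 4000/200 = 20
Step 5: 2-fold → factor 2
Step 6: 200 μL brought to 2 mL → factor 2000/200 = 10
Overall dilution factor = 10 × 5 × 10 × 20 × 2 × 10 = 2 × 10^5
Final = 1.00 M / 2 × 10^5 = 5.000 × 10^-6 M = 5.00 × 10^3 nM

5.00 × 10^3 nM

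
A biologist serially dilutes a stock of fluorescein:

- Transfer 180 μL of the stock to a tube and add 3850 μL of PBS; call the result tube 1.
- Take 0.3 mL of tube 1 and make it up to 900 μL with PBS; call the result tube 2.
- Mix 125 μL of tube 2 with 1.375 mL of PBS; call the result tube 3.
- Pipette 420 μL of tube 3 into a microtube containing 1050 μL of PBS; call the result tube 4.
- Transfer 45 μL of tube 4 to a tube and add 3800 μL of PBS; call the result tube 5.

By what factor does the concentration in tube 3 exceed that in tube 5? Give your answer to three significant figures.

299

Step 1: 180 μL + 3850 μL = 4030 μL total → factor 4030/180 = 22.389
Step 2: 0.3 mL brought to 900 μL → factor 0.9/0.3 = 3
Step 3: 125 μL + 1.375 mL = 1500 μL total → factor 1500/125 = 12
Step 4: 420 μL + 1050 μL = 1470 μL total → factor 1470/420 = 3.5
Step 5: 45 μL + 3800 μL = 3845 μL total → factor 3845/45 = 85.444
Dilution factor to tube 3 = 806; to tube 5 = 2.4104 × 10^5
[tube 3]/[tube 5] = (factor to tube 5)/(factor to tube 3) = 2.4104 × 10^5/806 = 299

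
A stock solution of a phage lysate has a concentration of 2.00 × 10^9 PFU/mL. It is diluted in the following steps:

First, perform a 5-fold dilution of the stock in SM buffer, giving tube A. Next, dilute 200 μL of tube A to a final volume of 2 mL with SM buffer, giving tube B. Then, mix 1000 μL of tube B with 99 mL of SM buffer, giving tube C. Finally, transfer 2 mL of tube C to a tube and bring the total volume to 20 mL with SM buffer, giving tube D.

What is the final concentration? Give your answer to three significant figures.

Step 1: 5-fold → factor 5
Step 2: 200 μL brought to 2 mL → factor 2000/200 = 10
Step 3: 1000 μL + 99 mL = 1 × 10^5 μL total → factor 1 × 10^5/1000 = 100
Step 4: 2 mL brought to 20 mL → factor 20/2 = 10
Overall dilution factor = 5 × 10 × 100 × 10 = 50000
Final = 2.00 × 10^9 PFU/mL / 50000 = 4.00 × 10^4 PFU/mL

4.00 × 10^4 PFU/mL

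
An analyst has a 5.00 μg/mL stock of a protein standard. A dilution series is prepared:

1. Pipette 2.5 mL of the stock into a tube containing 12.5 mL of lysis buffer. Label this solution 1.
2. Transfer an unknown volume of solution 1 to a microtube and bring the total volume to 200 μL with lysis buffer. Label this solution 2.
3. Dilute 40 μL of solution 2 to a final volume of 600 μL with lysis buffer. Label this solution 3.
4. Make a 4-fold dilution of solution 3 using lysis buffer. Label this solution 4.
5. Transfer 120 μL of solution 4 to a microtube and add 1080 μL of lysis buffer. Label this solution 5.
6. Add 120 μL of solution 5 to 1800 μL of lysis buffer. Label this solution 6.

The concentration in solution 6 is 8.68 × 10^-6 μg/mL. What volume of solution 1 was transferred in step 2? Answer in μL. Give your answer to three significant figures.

20.0 μL

Step 1: 2.5 mL + 12.5 mL = 15 mL total → factor 15/2.5 = 6
Step 2: v brought to 200 μL → factor = 200 μL/v
Step 3: 40 μL brought to 600 μL → factor 600/40 = 15
Step 4: 4-fold → factor 4
Step 5: 120 μL + 1080 μL = 1200 μL total → factor 1200/120 = 10
Step 6: 120 μL + 1800 μL = 1920 μL total → factor 1920/120 = 16
Product of known-step factors = 57600
Overall factor = 5.00 μg/mL / (8.68 × 10^-6 μg/mL) = 5.7604 × 10^5
Step-2 factor = 5.7604 × 10^5 / 57600 = 10.001
v = 200 μL / 10.001 = 20.0 μL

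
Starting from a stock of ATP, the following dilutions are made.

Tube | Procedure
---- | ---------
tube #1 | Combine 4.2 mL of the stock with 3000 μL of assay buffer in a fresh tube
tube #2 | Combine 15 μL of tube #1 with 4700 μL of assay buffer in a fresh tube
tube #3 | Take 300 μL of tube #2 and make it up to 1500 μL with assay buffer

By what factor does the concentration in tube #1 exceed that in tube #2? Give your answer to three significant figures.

314

Step 1: 4.2 mL + 3000 μL = 7.2 mL total → factor 7.2/4.2 = 1.7143
Step 2: 15 μL + 4700 μL = 4715 μL total → factor 4715/15 = 314.33
Dilution factor to tube #1 = 1.7143; to tube #2 = 538.86
[tube #1]/[tube #2] = (factor to tube #2)/(factor to tube #1) = 538.86/1.7143 = 314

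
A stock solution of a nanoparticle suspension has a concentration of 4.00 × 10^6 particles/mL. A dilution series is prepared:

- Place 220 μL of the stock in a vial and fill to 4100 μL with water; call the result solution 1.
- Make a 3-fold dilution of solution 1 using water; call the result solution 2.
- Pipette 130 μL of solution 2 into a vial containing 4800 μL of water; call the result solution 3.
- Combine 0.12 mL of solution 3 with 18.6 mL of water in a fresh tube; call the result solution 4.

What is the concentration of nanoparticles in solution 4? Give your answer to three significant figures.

Step 1: 220 μL brought to 4100 μL → factor 4100/220 = 18.636
Step 2: 3-fold → factor 3
Step 3: 130 μL + 4800 μL = 4930 μL total → factor 4930/130 = 37.923
Step 4: 0.12 mL + 18.6 mL = 18.72 mL total → factor 18.72/0.12 = 156
Overall dilution factor = 18.636 × 3 × 37.923 × 156 = 3.3076 × 10^5
Final = 4.00 × 10^6 particles/mL / 3.3076 × 10^5 = 12.1 particles/mL

12.1 particles/mL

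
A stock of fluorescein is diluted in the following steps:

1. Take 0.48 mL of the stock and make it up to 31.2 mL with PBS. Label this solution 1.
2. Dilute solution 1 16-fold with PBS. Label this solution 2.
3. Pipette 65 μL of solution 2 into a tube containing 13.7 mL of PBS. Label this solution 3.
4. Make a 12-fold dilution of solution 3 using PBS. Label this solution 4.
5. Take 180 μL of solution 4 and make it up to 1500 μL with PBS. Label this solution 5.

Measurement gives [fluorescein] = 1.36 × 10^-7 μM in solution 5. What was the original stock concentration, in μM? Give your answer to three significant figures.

3.00 μM

Step 1: 0.48 mL brought to 31.2 mL → factor 31.2/0.48 = 65
Step 2: 16-fold → factor 16
Step 3: 65 μL + 13.7 mL = 13765 μL total → factor 13765/65 = 211.77
Step 4: 12-fold → factor 12
Step 5: 180 μL brought to 1500 μL → factor 1500/180 = 8.3333
Overall dilution factor = 65 × 16 × 211.77 × 12 × 8.3333 = 2.2024 × 10^7
Stock = 1.36 × 10^-7 μM × 2.2024 × 10^7 = 3.00 μM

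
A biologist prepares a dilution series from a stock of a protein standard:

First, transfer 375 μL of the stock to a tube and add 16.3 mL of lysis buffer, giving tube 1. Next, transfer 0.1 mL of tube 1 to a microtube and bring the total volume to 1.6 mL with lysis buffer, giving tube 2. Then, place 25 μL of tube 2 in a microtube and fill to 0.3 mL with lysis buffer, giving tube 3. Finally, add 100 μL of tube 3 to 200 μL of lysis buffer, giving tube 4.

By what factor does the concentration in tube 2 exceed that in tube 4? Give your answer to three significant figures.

Step 1: 375 μL + 16.3 mL = 16675 μL total → factor 16675/375 = 44.467
Step 2: 0.1 mL brought to 1.6 mL → factor 1.6/0.1 = 16
Step 3: 25 μL brought to 0.3 mL → factor 300/25 = 12
Step 4: 100 μL + 200 μL = 300 μL total → factor 300/100 = 3
Dilution factor to tube 2 = 711.47; to tube 4 = 25613
[tube 2]/[tube 4] = (factor to tube 4)/(factor to tube 2) = 25613/711.47 = 36.0

36.0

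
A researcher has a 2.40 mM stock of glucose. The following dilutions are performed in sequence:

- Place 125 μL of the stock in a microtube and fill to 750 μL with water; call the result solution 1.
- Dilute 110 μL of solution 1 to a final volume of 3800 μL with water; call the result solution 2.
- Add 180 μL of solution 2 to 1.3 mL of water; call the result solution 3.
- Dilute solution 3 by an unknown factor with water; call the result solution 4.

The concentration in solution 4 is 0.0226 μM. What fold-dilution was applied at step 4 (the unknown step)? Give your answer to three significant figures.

Step 1: 125 μL brought to 750 μL → factor 750/125 = 6
Step 2: 110 μL brought to 3800 μL → factor 3800/110 = 34.545
Step 3: 180 μL + 1.3 mL = 1480 μL total → factor 1480/180 = 8.2222
Step 4: unknown factor x
Product of known-step factors = 1704.2
Overall factor = 2.40 mM / (0.0226 μM) = 1.0619 × 10^5
x = 1.0619 × 10^5 / 1704.2 = 62.3

62.3-fold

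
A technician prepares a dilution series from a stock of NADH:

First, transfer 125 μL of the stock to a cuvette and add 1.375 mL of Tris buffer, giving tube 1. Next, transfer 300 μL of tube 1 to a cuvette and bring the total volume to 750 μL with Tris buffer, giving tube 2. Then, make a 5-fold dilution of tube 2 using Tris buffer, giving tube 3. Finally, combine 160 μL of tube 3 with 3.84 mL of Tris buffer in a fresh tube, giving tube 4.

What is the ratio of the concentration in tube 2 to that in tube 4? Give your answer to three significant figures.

125

Step 1: 125 μL + 1.375 mL = 1500 μL total → factor 1500/125 = 12
Step 2: 300 μL brought to 750 μL → factor 750/300 = 2.5
Step 3: 5-fold → factor 5
Step 4: 160 μL + 3.84 mL = 4000 μL total → factor 4000/160 = 25
Dilution factor to tube 2 = 30; to tube 4 = 3750
[tube 2]/[tube 4] = (factor to tube 4)/(factor to tube 2) = 3750/30 = 125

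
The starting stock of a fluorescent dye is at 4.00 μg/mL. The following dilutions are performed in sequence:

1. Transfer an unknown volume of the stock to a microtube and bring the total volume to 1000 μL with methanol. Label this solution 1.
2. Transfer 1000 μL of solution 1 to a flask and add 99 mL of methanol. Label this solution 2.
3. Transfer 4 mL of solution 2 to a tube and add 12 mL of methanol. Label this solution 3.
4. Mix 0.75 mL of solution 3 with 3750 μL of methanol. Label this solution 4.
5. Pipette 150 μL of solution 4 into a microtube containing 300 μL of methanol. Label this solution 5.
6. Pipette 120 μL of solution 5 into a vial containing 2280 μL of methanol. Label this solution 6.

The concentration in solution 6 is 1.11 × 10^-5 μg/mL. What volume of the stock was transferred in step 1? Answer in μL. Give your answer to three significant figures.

Step 1: v brought to 1000 μL → factor = 1000 μL/v
Step 2: 1000 μL + 99 mL = 1 × 10^5 μL total → factor 1 × 10^5/1000 = 100
Step 3: 4 mL + 12 mL = 16 mL total → factor 16/4 = 4
Step 4: 0.75 mL + 3750 μL = 4.5 mL total → factor 4.5/0.75 = 6
Step 5: 150 μL + 300 μL = 450 μL total → factor 450/150 = 3
Step 6: 120 μL + 2280 μL = 2400 μL total → factor 2400/120 = 20
Product of known-step factors = 1.44 × 10^5
Overall factor = 4.00 μg/mL / (1.11 × 10^-5 μg/mL) = 3.6036 × 10^5
Step-1 factor = 3.6036 × 10^5 / 1.44 × 10^5 = 2.5025
v = 1000 μL / 2.5025 = 400 μL

400 μL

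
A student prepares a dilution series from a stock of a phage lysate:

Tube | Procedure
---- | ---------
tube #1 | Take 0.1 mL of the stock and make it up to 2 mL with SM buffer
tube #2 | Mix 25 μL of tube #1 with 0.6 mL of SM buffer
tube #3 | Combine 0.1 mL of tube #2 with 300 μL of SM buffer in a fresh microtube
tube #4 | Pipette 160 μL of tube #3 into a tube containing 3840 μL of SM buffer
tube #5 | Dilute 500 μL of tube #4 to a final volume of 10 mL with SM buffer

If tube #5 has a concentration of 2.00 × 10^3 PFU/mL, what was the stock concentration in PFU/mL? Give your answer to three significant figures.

Step 1: 0.1 mL brought to 2 mL → factor 2/0.1 = 20
Step 2: 25 μL + 0.6 mL = 625 μL total → factor 625/25 = 25
Step 3: 0.1 mL + 300 μL = 0.4 mL total → factor 0.4/0.1 = 4
Step 4: 160 μL + 3840 μL = 4000 μL total → factor 4000/160 = 25
Step 5: 500 μL brought to 10 mL → factor 10000/500 = 20
Overall dilution factor = 20 × 25 × 4 × 25 × 20 = 1 × 10^6
Stock = 2.00 × 10^3 PFU/mL × 1 × 10^6 = 2.00 × 10^9 PFU/mL

2.00 × 10^9 PFU/mL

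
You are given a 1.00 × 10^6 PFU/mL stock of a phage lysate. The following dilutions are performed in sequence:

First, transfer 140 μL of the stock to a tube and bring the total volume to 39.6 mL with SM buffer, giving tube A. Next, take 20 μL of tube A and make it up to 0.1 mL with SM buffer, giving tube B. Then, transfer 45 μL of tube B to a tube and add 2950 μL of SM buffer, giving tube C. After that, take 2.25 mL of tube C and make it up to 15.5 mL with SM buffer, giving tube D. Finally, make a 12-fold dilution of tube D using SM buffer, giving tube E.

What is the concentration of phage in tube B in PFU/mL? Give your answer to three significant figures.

Step 1: 140 μL brought to 39.6 mL → factor 39600/140 = 282.86
Step 2: 20 μL brought to 0.1 mL → factor 100/20 = 5
Dilution factor through tube B = 282.86 × 5 = 1414.3
[tube B] = 1.00 × 10^6 PFU/mL / 1414.3 = 707 PFU/mL

707 PFU/mL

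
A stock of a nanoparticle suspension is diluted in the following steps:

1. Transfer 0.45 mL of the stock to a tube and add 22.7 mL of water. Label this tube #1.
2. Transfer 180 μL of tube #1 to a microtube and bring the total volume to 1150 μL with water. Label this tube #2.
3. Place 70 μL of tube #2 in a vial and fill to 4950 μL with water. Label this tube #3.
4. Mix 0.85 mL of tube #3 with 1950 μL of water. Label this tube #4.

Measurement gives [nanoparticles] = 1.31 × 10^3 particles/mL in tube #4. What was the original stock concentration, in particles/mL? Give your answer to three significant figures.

Step 1: 0.45 mL + 22.7 mL = 23.15 mL total → factor 23.15/0.45 = 51.444
Step 2: 180 μL brought to 1150 μL → factor 1150/180 = 6.3889
Step 3: 70 μL brought to 4950 μL → factor 4950/70 = 70.714
Step 4: 0.85 mL + 1950 μL = 2.8 mL total → factor 2.8/0.85 = 3.2941
Overall dilution factor = 51.444 × 6.3889 × 70.714 × 3.2941 = 76561
Stock = 1.31 × 10^3 particles/mL × 76561 = 1.00 × 10^8 particles/mL

1.00 × 10^8 particles/mL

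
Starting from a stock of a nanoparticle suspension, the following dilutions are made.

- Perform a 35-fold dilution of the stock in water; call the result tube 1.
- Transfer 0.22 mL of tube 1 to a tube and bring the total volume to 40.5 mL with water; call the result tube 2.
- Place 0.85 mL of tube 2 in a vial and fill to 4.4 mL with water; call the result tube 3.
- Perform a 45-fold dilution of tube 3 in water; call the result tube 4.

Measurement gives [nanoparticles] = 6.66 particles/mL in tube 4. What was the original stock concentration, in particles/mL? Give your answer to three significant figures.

1.00 × 10^7 particles/mL

Step 1: 35-fold → factor 35
Step 2: 0.22 mL brought to 40.5 mL → factor 40.5/0.22 = 184.09
Step 3: 0.85 mL brought to 4.4 mL → factor 4.4/0.85 = 5.1765
Step 4: 45-fold → factor 45
Overall dilution factor = 35 × 184.09 × 5.1765 × 45 = 1.5009 × 10^6
Stock = 6.66 particles/mL × 1.5009 × 10^6 = 1.00 × 10^7 particles/mL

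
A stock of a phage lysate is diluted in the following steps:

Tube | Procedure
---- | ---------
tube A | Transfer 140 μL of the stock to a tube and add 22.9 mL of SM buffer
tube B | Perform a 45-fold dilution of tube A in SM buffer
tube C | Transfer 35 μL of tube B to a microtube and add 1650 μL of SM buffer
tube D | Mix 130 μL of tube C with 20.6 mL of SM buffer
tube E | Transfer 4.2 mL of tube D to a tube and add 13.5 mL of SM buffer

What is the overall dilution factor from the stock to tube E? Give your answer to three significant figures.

2.40 × 10^8

Step 1: 140 μL + 22.9 mL = 23040 μL total → factor 23040/140 = 164.57
Step 2: 45-fold → factor 45
Step 3: 35 μL + 1650 μL = 1685 μL total → factor 1685/35 = 48.143
Step 4: 130 μL + 20.6 mL = 20730 μL total → factor 20730/130 = 159.46
Step 5: 4.2 mL + 13.5 mL = 17.7 mL total → factor 17.7/4.2 = 4.2143
Overall dilution factor = 164.57 × 45 × 48.143 × 159.46 × 4.2143 = 2.396 × 10^8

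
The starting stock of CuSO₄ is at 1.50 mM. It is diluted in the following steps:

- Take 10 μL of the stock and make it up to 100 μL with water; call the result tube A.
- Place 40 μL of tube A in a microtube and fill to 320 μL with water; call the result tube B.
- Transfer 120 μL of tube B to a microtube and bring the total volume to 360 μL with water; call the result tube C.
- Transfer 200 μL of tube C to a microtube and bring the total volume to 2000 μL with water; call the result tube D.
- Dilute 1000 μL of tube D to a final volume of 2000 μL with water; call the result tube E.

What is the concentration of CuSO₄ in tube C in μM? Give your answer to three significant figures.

Step 1: 10 μL brought to 100 μL → factor 100/10 = 10
Step 2: 40 μL brought to 320 μL → factor 320/40 = 8
Step 3: 120 μL brought to 360 μL → factor 360/120 = 3
Dilution factor through tube C = 10 × 8 × 3 = 240
[tube C] = 1.50 mM / 240 = 0.006250 mM = 6.25 μM

6.25 μM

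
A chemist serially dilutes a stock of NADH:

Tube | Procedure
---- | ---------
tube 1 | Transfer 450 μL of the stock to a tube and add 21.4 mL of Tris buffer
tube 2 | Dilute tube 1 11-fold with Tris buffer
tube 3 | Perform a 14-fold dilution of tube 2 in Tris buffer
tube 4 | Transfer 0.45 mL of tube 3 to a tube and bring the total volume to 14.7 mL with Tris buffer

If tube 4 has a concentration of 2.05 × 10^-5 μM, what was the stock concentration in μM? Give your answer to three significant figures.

5.01 μM

Step 1: 450 μL + 21.4 mL = 21850 μL total → factor 21850/450 = 48.556
Step 2: 11-fold → factor 11
Step 3: 14-fold → factor 14
Step 4: 0.45 mL brought to 14.7 mL → factor 14.7/0.45 = 32.667
Overall dilution factor = 48.556 × 11 × 14 × 32.667 = 2.4427 × 10^5
Stock = 2.05 × 10^-5 μM × 2.4427 × 10^5 = 5.01 μM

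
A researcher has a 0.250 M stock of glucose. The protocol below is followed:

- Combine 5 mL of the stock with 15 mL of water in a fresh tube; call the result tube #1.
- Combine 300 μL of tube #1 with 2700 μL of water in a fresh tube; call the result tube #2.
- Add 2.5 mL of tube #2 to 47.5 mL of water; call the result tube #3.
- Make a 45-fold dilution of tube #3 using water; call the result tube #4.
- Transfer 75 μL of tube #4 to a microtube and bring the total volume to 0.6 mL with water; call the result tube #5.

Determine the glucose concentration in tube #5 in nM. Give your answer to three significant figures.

868 nM

Step 1: 5 mL + 15 mL = 20 mL total → factor 20/5 = 4
Step 2: 300 μL + 2700 μL = 3000 μL total → factor 3000/300 = 10
Step 3: 2.5 mL + 47.5 mL = 50 mL total → factor 50/2.5 = 20
Step 4: 45-fold → factor 45
Step 5: 75 μL brought to 0.6 mL → factor 600/75 = 8
Overall dilution factor = 4 × 10 × 20 × 45 × 8 = 2.88 × 10^5
Final = 0.250 M / 2.88 × 10^5 = 8.681 × 10^-7 M = 868 nM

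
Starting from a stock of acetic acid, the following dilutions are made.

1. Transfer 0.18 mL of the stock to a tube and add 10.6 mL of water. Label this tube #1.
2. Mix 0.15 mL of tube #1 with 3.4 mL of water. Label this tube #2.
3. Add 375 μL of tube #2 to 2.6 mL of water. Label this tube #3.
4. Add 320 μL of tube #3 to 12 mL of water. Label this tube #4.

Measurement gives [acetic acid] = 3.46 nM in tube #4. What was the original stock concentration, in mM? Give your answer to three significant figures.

Step 1: 0.18 mL + 10.6 mL = 10.78 mL total → factor 10.78/0.18 = 59.889
Step 2: 0.15 mL + 3.4 mL = 3.55 mL total → factor 3.55/0.15 = 23.667
Step 3: 375 μL + 2.6 mL = 2975 μL total → factor 2975/375 = 7.9333
Step 4: 320 μL + 12 mL = 12320 μL total → factor 12320/320 = 38.5
Overall dilution factor = 59.889 × 23.667 × 7.9333 × 38.5 = 4.3291 × 10^5
Stock = 3.46 nM × 4.3291 × 10^5 = 1.498 × 10^6 nM = 1.50 mM

1.50 mM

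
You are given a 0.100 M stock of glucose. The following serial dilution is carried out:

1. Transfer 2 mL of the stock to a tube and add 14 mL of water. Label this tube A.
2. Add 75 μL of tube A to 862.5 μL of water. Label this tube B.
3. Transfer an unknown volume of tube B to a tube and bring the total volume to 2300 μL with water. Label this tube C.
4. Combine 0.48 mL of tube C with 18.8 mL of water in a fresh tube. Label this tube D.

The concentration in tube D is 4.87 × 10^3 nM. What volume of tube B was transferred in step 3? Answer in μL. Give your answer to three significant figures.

450 μL

Step 1: 2 mL + 14 mL = 16 mL total → factor 16/2 = 8
Step 2: 75 μL + 862.5 μL = 937.5 μL total → factor 937.5/75 = 12.5
Step 3: v brought to 2300 μL → factor = 2300 μL/v
Step 4: 0.48 mL + 18.8 mL = 19.28 mL total → factor 19.28/0.48 = 40.167
Product of known-step factors = 4016.7
Overall factor = 0.100 M / (4.87 × 10^3 nM) = 20534
Step-3 factor = 20534 / 4016.7 = 5.1122
v = 2300 μL / 5.1122 = 450 μL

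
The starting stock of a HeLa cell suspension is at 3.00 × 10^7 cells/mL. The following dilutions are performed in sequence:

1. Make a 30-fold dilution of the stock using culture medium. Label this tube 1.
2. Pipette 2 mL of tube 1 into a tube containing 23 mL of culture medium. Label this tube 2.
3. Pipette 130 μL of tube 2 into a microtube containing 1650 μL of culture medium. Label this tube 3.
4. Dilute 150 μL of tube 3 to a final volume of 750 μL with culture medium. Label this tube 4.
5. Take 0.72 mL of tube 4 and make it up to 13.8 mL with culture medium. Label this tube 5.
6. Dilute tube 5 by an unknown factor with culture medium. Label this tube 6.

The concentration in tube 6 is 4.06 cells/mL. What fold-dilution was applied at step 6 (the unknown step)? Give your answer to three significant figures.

15.0-fold

Step 1: 30-fold → factor 30
Step 2: 2 mL + 23 mL = 25 mL total → factor 25/2 = 12.5
Step 3: 130 μL + 1650 μL = 1780 μL total → factor 1780/130 = 13.692
Step 4: 150 μL brought to 750 μL → factor 750/150 = 5
Step 5: 0.72 mL brought to 13.8 mL → factor 13.8/0.72 = 19.167
Step 6: unknown factor x
Product of known-step factors = 4.9207 × 10^5
Overall factor = 3.00 × 10^7 cells/mL / (4.06 cells/mL) = 7.3892 × 10^6
x = 7.3892 × 10^6 / 4.9207 × 10^5 = 15.0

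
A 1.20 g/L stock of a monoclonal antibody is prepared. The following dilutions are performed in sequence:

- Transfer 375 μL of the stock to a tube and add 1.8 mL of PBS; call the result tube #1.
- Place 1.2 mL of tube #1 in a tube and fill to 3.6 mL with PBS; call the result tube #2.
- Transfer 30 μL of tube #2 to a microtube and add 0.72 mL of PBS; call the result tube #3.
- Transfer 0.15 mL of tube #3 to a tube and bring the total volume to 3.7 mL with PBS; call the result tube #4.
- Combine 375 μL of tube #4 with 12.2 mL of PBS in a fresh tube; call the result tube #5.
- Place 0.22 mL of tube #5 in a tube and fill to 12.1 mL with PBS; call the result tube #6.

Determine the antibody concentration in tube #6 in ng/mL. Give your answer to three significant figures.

0.0606 ng/mL

Step 1: 375 μL + 1.8 mL = 2175 μL total → factor 2175/375 = 5.8
Step 2: 1.2 mL brought to 3.6 mL → factor 3.6/1.2 = 3
Step 3: 30 μL + 0.72 mL = 750 μL total → factor 750/30 = 25
Step 4: 0.15 mL brought to 3.7 mL → factor 3.7/0.15 = 24.667
Step 5: 375 μL + 12.2 mL = 12575 μL total → factor 12575/375 = 33.533
Step 6: 0.22 mL brought to 12.1 mL → factor 12.1/0.22 = 55
Overall dilution factor = 5.8 × 3 × 25 × 24.667 × 33.533 × 55 = 1.979 × 10^7
Final = 1.20 g/L / 1.979 × 10^7 = 6.064 × 10^-8 g/L = 0.0606 ng/mL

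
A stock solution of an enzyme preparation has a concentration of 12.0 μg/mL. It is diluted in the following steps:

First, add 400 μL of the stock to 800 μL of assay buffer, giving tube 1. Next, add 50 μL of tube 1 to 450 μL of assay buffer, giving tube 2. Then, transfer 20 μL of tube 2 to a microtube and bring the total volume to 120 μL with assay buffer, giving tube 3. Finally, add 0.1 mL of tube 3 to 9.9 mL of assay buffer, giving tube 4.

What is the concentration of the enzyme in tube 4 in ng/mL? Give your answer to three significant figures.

Step 1: 400 μL + 800 μL = 1200 μL total → factor 1200/400 = 3
Step 2: 50 μL + 450 μL = 500 μL total → factor 500/50 = 10
Step 3: 20 μL brought to 120 μL → factor 120/20 = 6
Step 4: 0.1 mL + 9.9 mL = 10 mL total → factor 10/0.1 = 100
Overall dilution factor = 3 × 10 × 6 × 100 = 18000
Final = 12.0 μg/mL / 18000 = 0.0006667 μg/mL = 0.667 ng/mL

0.667 ng/mL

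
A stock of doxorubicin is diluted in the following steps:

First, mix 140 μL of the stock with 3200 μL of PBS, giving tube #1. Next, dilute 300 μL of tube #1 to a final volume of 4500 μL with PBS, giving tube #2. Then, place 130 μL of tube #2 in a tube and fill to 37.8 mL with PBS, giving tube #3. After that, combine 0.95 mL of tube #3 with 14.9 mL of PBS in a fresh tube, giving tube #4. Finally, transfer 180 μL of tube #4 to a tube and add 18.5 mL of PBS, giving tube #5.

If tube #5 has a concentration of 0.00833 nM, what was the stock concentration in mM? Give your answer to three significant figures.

1.50 mM

Step 1: 140 μL + 3200 μL = 3340 μL total → factor 3340/140 = 23.857
Step 2: 300 μL brought to 4500 μL → factor 4500/300 = 15
Step 3: 130 μL brought to 37.8 mL → factor 37800/130 = 290.77
Step 4: 0.95 mL + 14.9 mL = 15.85 mL total → factor 15.85/0.95 = 16.684
Step 5: 180 μL + 18.5 mL = 18680 μL total → factor 18680/180 = 103.78
Overall dilution factor = 23.857 × 15 × 290.77 × 16.684 × 103.78 = 1.8016 × 10^8
Stock = 0.00833 nM × 1.8016 × 10^8 = 1.501 × 10^6 nM = 1.50 mM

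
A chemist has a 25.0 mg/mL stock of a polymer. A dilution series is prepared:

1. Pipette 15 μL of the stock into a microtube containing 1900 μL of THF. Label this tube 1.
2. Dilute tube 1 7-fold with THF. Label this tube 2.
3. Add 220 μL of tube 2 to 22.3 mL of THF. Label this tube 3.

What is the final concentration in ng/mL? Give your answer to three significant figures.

273 ng/mL

Step 1: 15 μL + 1900 μL = 1915 μL total → factor 1915/15 = 127.67
Step 2: 7-fold → factor 7
Step 3: 220 μL + 22.3 mL = 22520 μL total → factor 22520/220 = 102.36
Overall dilution factor = 127.67 × 7 × 102.36 = 91479
Final = 25.0 mg/mL / 91479 = 0.0002733 mg/mL = 273 ng/mL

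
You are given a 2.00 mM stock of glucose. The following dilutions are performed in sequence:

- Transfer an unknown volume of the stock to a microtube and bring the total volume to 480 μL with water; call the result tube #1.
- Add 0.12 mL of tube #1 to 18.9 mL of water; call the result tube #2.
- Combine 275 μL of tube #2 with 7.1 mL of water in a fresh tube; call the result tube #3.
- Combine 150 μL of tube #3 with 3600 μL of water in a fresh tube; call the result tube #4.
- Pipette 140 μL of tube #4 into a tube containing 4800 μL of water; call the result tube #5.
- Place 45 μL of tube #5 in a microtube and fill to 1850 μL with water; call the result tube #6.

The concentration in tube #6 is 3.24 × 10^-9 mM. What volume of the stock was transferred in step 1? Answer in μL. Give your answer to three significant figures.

Step 1: v brought to 480 μL → factor = 480 μL/v
Step 2: 0.12 mL + 18.9 mL = 19.02 mL total → factor 19.02/0.12 = 158.5
Step 3: 275 μL + 7.1 mL = 7375 μL total → factor 7375/275 = 26.818
Step 4: 150 μL + 3600 μL = 3750 μL total → factor 3750/150 = 25
Step 5: 140 μL + 4800 μL = 4940 μL total → factor 4940/140 = 35.286
Step 6: 45 μL brought to 1850 μL → factor 1850/45 = 41.111
Product of known-step factors = 1.5415 × 10^8
Overall factor = 2.00 mM / (3.24 × 10^-9 mM) = 6.1728 × 10^8
Step-1 factor = 6.1728 × 10^8 / 1.5415 × 10^8 = 4.0043
v = 480 μL / 4.0043 = 120 μL

120 μL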